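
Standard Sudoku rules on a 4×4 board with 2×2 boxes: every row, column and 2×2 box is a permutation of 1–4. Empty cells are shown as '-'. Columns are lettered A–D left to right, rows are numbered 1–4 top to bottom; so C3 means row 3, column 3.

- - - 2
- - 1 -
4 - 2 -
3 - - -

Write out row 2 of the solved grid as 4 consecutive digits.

2314

A1 = 1 (sole candidate).
A2 = 2: row 2 has {1}; col 1 has {1,3,4}; box has {1} → only 2 remains.
B3 = 1 (sole candidate).
D3 = 3 (sole candidate).
B4 = 2 (sole candidate).
C4 = 4 (sole candidate).
D4 = 1 (sole candidate).
C1 = 3 (sole candidate).
D2 = 4: row 2 has {1,2}; col 4 has {1,2,3}; box has {1,2,3} → only 4 remains.
B1 = 4 (sole candidate).
B2 = 3: row 2 has {1,2,4}; col 2 has {1,2,4}; box has {1,2,4} → only 3 remains.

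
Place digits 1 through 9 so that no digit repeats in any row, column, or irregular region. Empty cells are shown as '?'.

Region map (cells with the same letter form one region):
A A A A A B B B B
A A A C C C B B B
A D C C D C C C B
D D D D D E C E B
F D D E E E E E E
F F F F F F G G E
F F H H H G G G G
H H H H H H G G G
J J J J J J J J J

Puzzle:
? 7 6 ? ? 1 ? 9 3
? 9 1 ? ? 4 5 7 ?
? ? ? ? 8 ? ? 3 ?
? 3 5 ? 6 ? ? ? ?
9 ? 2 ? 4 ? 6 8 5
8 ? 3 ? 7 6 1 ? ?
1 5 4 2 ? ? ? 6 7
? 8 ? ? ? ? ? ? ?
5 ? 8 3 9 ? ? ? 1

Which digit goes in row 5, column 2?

row 2, column 5 = 2: row 2 has {1,4,5,7,9}; col 5 has {4,6,7,8,9}; region has {3,4} → only 2 remains.
row 5, column 2 = 1: row 5 has {2,4,5,6,8,9}; col 2 has {3,5,7,8,9}; region has {2,3,5,6,8} → only 1 remains.

1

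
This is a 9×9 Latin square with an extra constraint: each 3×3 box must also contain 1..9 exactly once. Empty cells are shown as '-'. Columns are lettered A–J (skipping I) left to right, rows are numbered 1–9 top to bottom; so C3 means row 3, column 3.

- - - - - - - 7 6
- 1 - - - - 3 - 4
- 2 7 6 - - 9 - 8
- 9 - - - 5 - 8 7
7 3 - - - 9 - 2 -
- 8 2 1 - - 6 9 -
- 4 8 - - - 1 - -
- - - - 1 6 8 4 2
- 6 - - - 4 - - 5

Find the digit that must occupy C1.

B1 = 5 (sole candidate).
G1 = 2 (sole candidate).
H2 = 5 (sole candidate).
H3 = 1 (sole candidate).
G4 = 4 (sole candidate).
G5 = 5 (sole candidate).
J5 = 1 (sole candidate).
J6 = 3 (sole candidate).
J7 = 9 (sole candidate).
B8 = 7 (sole candidate).
G9 = 7 (sole candidate).
H9 = 3 (sole candidate).
F3 = 3 (sole candidate).
F6 = 7 (sole candidate).
F7 = 2 (sole candidate).
H7 = 6 (sole candidate).
F2 = 8 (sole candidate).
A3 = 4 (sole candidate).
E3 = 5 (sole candidate).
A6 = 5 (sole candidate).
E6 = 4 (sole candidate).
A7 = 3 (sole candidate).
E7 = 7 (sole candidate).
A8 = 9 (sole candidate).
C8 = 5 (sole candidate).
D8 = 3 (sole candidate).
C9 = 1 (sole candidate).
A1 = 8 (sole candidate).
E1 = 9 (sole candidate).
F1 = 1 (sole candidate).
A2 = 6 (sole candidate).
C2 = 9 (sole candidate).
E2 = 2 (sole candidate).
A4 = 1 (sole candidate).
C4 = 6 (sole candidate).
D4 = 2 (sole candidate).
E4 = 3 (sole candidate).
C5 = 4 (sole candidate).
D5 = 8 (sole candidate).
E5 = 6 (sole candidate).
D7 = 5 (sole candidate).
A9 = 2 (sole candidate).
D9 = 9 (sole candidate).
E9 = 8 (sole candidate).
C1 = 3: row 1 has {1,2,5,6,7,8,9}; col 3 has {1,2,4,5,6,7,8,9}; box has {1,2,4,5,6,7,8,9} → only 3 remains.

3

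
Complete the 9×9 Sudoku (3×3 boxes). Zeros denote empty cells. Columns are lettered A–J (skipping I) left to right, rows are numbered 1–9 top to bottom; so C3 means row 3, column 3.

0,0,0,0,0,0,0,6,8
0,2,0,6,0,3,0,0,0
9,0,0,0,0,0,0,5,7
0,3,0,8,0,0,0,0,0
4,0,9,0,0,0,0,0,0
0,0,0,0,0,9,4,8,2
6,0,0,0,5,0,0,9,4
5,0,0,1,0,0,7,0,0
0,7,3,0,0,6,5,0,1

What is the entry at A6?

J2 = 9 (sole candidate).
H9 = 2 (sole candidate).
G2 = 1 (sole candidate).
H2 = 4 (sole candidate).
H8 = 3 (sole candidate).
J8 = 6 (sole candidate).
A9 = 8 (sole candidate).
A2 = 7 (sole candidate).
E2 = 8 (sole candidate).
J4 = 5 (sole candidate).
J5 = 3 (sole candidate).
A6 = 1: row 6 has {2,4,8,9}; col 1 has {4,5,6,7,8,9}; box has {3,4,9} → only 1 remains.

1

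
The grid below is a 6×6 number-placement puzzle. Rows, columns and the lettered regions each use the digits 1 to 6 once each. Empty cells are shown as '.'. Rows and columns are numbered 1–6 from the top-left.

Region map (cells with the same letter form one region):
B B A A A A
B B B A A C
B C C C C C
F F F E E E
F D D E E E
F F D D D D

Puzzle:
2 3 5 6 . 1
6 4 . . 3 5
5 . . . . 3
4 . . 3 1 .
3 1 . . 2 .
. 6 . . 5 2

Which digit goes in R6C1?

R1C5 = 4 (sole candidate).
R2C3 = 1 (sole candidate).
R2C4 = 2 (sole candidate).
R3C2 = 2 (sole candidate).
R3C5 = 6 (sole candidate).
R4C2 = 5 (sole candidate).
R4C3 = 2 (sole candidate).
R4C6 = 6 (sole candidate).
R5C6 = 4 (sole candidate).
R6C1 = 1: row 6 has {2,5,6}; col 1 has {2,3,4,5,6}; region has {2,3,4,5,6} → only 1 remains.

1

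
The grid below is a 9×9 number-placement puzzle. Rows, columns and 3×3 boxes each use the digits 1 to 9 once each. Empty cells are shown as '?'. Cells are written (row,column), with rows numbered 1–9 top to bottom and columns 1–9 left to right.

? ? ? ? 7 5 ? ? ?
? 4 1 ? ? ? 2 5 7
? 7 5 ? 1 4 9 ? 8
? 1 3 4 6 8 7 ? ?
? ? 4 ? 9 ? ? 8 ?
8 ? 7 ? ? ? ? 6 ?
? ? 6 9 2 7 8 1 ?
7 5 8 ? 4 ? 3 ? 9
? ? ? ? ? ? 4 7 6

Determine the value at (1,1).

9

(3,8) = 3 (sole candidate).
(7,2) = 3 (sole candidate).
(7,9) = 5 (sole candidate).
(8,8) = 2 (sole candidate).
(1,8) = 4 (sole candidate).
(1,9) = 1 (sole candidate).
(4,8) = 9 (sole candidate).
(4,9) = 2 (sole candidate).
(5,9) = 3 (sole candidate).
(6,9) = 4 (sole candidate).
(7,1) = 4 (sole candidate).
(1,7) = 6 (sole candidate).
(4,1) = 5 (sole candidate).
(5,4) = 7 (hidden single in row 5).
(5,7) = 5 (hidden single in row 5).
(6,7) = 1 (sole candidate).
(5,6) = 1 (hidden single in row 5).
(8,6) = 6 (sole candidate).
(9,6) = 3 (sole candidate).
(2,6) = 9 (sole candidate).
(6,6) = 2 (sole candidate).
(8,4) = 1 (sole candidate).
(6,2) = 9 (sole candidate).
(9,2) = 2 (sole candidate).
(9,3) = 9 (sole candidate).
(1,2) = 8 (sole candidate).
(1,3) = 2 (sole candidate).
(1,4) = 3 (sole candidate).
(2,5) = 8 (sole candidate).
(3,1) = 6 (sole candidate).
(3,4) = 2 (sole candidate).
(5,1) = 2 (sole candidate).
(5,2) = 6 (sole candidate).
(6,4) = 5 (sole candidate).
(6,5) = 3 (sole candidate).
(9,1) = 1 (sole candidate).
(9,4) = 8 (sole candidate).
(9,5) = 5 (sole candidate).
(1,1) = 9: row 1 has {1,2,3,4,5,6,7,8}; col 1 has {1,2,4,5,6,7,8}; box has {1,2,4,5,6,7,8} → only 9 remains.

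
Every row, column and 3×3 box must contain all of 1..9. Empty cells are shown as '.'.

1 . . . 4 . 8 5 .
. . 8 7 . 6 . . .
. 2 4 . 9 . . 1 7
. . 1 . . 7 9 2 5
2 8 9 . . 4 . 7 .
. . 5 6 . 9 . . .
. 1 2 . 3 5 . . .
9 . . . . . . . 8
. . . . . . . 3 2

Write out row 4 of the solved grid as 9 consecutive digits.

r4c5 = 8: row 4 has {1,2,5,7,9}; col 5 has {3,4,9}; box has {4,6,7,9} → only 8 remains.
r4c4 = 3: row 4 has {1,2,5,7,8,9}; col 4 has {6,7}; box has {4,6,7,8,9} → only 3 remains.
r1c4 = 2: row 1 has {1,4,5,8}; col 4 has {3,6,7}; box has {4,6,7,9} → only 2 remains.
r1c6 = 3: row 1 has {1,2,4,5,8}; col 6 has {4,5,6,7,9}; box has {2,4,6,7,9} → only 3 remains.
r3c6 = 8: row 3 has {1,2,4,7,9}; col 6 has {3,4,5,6,7,9}; box has {2,3,4,6,7,9} → only 8 remains.
r9c6 = 1: row 9 has {2,3}; col 6 has {3,4,5,6,7,8,9}; box has {3,5} → only 1 remains.
r3c4 = 5: row 3 has {1,2,4,7,8,9}; col 4 has {2,3,6,7}; box has {2,3,4,6,7,8,9} → only 5 remains.
r5c4 = 1: row 5 has {2,4,7,8,9}; col 4 has {2,3,5,6,7}; box has {3,4,6,7,8,9} → only 1 remains.
r5c5 = 5: row 5 has {1,2,4,7,8,9}; col 5 has {3,4,8,9}; box has {1,3,4,6,7,8,9} → only 5 remains.
r6c5 = 2: row 6 has {5,6,9}; col 5 has {3,4,5,8,9}; box has {1,3,4,5,6,7,8,9} → only 2 remains.
r8c4 = 4: row 8 has {8,9}; col 4 has {1,2,3,5,6,7}; box has {1,3,5} → only 4 remains.
r8c6 = 2: row 8 has {4,8,9}; col 6 has {1,3,4,5,6,7,8,9}; box has {1,3,4,5} → only 2 remains.
r8c8 = 6: row 8 has {2,4,8,9}; col 8 has {1,2,3,5,7}; box has {2,3,8} → only 6 remains.
r2c5 = 1: row 2 has {6,7,8}; col 5 has {2,3,4,5,8,9}; box has {2,3,4,5,6,7,8,9} → only 1 remains.
r8c5 = 7: row 8 has {2,4,6,8,9}; col 5 has {1,2,3,4,5,8,9}; box has {1,2,3,4,5} → only 7 remains.
r9c5 = 6: row 9 has {1,2,3}; col 5 has {1,2,3,4,5,7,8,9}; box has {1,2,3,4,5,7} → only 6 remains.
r8c3 = 3: row 8 has {2,4,6,7,8,9}; col 3 has {1,2,4,5,8,9}; box has {1,2,9} → only 3 remains.
r9c3 = 7: row 9 has {1,2,3,6}; col 3 has {1,2,3,4,5,8,9}; box has {1,2,3,9} → only 7 remains.
r1c3 = 6: row 1 has {1,2,3,4,5,8}; col 3 has {1,2,3,4,5,7,8,9}; box has {1,2,4,8} → only 6 remains.
r1c9 = 9: row 1 has {1,2,3,4,5,6,8}; col 9 has {2,5,7,8}; box has {1,5,7,8} → only 9 remains.
r2c8 = 4: row 2 has {1,6,7,8}; col 8 has {1,2,3,5,6,7}; box has {1,5,7,8,9} → only 4 remains.
r2c9 = 3: row 2 has {1,4,6,7,8}; col 9 has {2,5,7,8,9}; box has {1,4,5,7,8,9} → only 3 remains.
r3c1 = 3: row 3 has {1,2,4,5,7,8,9}; col 1 has {1,2,9}; box has {1,2,4,6,8} → only 3 remains.
r3c7 = 6: row 3 has {1,2,3,4,5,7,8,9}; col 7 has {8,9}; box has {1,3,4,5,7,8,9} → only 6 remains.
r5c7 = 3: row 5 has {1,2,4,5,7,8,9}; col 7 has {6,8,9}; box has {2,5,7,9} → only 3 remains.
r5c9 = 6: row 5 has {1,2,3,4,5,7,8,9}; col 9 has {2,3,5,7,8,9}; box has {2,3,5,7,9} → only 6 remains.
r6c8 = 8: row 6 has {2,5,6,9}; col 8 has {1,2,3,4,5,6,7}; box has {2,3,5,6,7,9} → only 8 remains.
r7c8 = 9: row 7 has {1,2,3,5}; col 8 has {1,2,3,4,5,6,7,8}; box has {2,3,6,8} → only 9 remains.
r7c9 = 4: row 7 has {1,2,3,5,9}; col 9 has {2,3,5,6,7,8,9}; box has {2,3,6,8,9} → only 4 remains.
r8c2 = 5: row 8 has {2,3,4,6,7,8,9}; col 2 has {1,2,8}; box has {1,2,3,7,9} → only 5 remains.
r8c7 = 1: row 8 has {2,3,4,5,6,7,8,9}; col 7 has {3,6,8,9}; box has {2,3,4,6,8,9} → only 1 remains.
r9c2 = 4: row 9 has {1,2,3,6,7}; col 2 has {1,2,5,8}; box has {1,2,3,5,7,9} → only 4 remains.
r9c7 = 5: row 9 has {1,2,3,4,6,7}; col 7 has {1,3,6,8,9}; box has {1,2,3,4,6,8,9} → only 5 remains.
r1c2 = 7: row 1 has {1,2,3,4,5,6,8,9}; col 2 has {1,2,4,5,8}; box has {1,2,3,4,6,8} → only 7 remains.
r2c1 = 5: row 2 has {1,3,4,6,7,8}; col 1 has {1,2,3,9}; box has {1,2,3,4,6,7,8} → only 5 remains.
r2c2 = 9: row 2 has {1,3,4,5,6,7,8}; col 2 has {1,2,4,5,7,8}; box has {1,2,3,4,5,6,7,8} → only 9 remains.
r2c7 = 2: row 2 has {1,3,4,5,6,7,8,9}; col 7 has {1,3,5,6,8,9}; box has {1,3,4,5,6,7,8,9} → only 2 remains.
r4c2 = 6: row 4 has {1,2,3,5,7,8,9}; col 2 has {1,2,4,5,7,8,9}; box has {1,2,5,8,9} → only 6 remains.
r6c2 = 3: row 6 has {2,5,6,8,9}; col 2 has {1,2,4,5,6,7,8,9}; box has {1,2,5,6,8,9} → only 3 remains.
r6c7 = 4: row 6 has {2,3,5,6,8,9}; col 7 has {1,2,3,5,6,8,9}; box has {2,3,5,6,7,8,9} → only 4 remains.
r6c9 = 1: row 6 has {2,3,4,5,6,8,9}; col 9 has {2,3,4,5,6,7,8,9}; box has {2,3,4,5,6,7,8,9} → only 1 remains.
r7c4 = 8: row 7 has {1,2,3,4,5,9}; col 4 has {1,2,3,4,5,6,7}; box has {1,2,3,4,5,6,7} → only 8 remains.
r7c7 = 7: row 7 has {1,2,3,4,5,8,9}; col 7 has {1,2,3,4,5,6,8,9}; box has {1,2,3,4,5,6,8,9} → only 7 remains.
r9c1 = 8: row 9 has {1,2,3,4,5,6,7}; col 1 has {1,2,3,5,9}; box has {1,2,3,4,5,7,9} → only 8 remains.
r9c4 = 9: row 9 has {1,2,3,4,5,6,7,8}; col 4 has {1,2,3,4,5,6,7,8}; box has {1,2,3,4,5,6,7,8} → only 9 remains.
r4c1 = 4: row 4 has {1,2,3,5,6,7,8,9}; col 1 has {1,2,3,5,8,9}; box has {1,2,3,5,6,8,9} → only 4 remains.

461387925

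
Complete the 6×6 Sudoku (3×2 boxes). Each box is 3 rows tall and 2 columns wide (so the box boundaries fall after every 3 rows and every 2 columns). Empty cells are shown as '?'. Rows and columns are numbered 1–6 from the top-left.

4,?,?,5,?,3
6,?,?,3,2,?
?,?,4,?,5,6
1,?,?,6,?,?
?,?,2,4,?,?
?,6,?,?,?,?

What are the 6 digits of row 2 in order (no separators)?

651324

R1C5 = 1 (sole candidate).
R2C3 = 1: row 2 has {2,3,6}; col 3 has {2,4}; box has {3,4,5} → only 1 remains.
R2C6 = 4: row 2 has {1,2,3,6}; col 6 has {3,6}; box has {1,2,3,5,6} → only 4 remains.
R3C4 = 2 (sole candidate).
R6C4 = 1 (sole candidate).
R1C2 = 2 (sole candidate).
R1C3 = 6 (sole candidate).
R2C2 = 5: row 2 has {1,2,3,4,6}; col 2 has {2,6}; box has {2,4,6} → only 5 remains.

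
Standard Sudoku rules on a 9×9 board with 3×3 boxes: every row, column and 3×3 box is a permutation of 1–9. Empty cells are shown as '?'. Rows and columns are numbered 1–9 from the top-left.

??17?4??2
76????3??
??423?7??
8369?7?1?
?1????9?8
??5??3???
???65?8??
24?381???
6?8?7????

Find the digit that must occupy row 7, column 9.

row 5, column 1 = 4 (sole candidate).
row 5, column 4 = 5 (sole candidate).
row 6, column 1 = 9 (sole candidate).
row 9, column 4 = 4 (sole candidate).
row 3, column 1 = 5 (sole candidate).
row 1, column 1 = 3 (sole candidate).
row 7, column 1 = 1 (sole candidate).
row 2, column 3 = 2 (hidden single in row 2).
row 5, column 3 = 7 (sole candidate).
row 6, column 2 = 2 (sole candidate).
row 8, column 3 = 9 (sole candidate).
row 9, column 2 = 5 (sole candidate).
row 7, column 2 = 7 (sole candidate).
row 7, column 3 = 3 (sole candidate).
row 3, column 9 = 1 (hidden single in row 3).
row 5, column 8 = 3 (hidden single in row 5).
row 6, column 4 = 8 (hidden single in row 6).
row 2, column 4 = 1 (sole candidate).
row 2, column 5 = 9 (sole candidate).
row 1, column 5 = 6 (sole candidate).
row 1, column 7 = 5 (sole candidate).
row 2, column 9 = 4 (sole candidate).
row 3, column 6 = 8 (sole candidate).
row 4, column 9 = 5 (sole candidate).
row 5, column 5 = 2 (sole candidate).
row 5, column 6 = 6 (sole candidate).
row 7, column 9 = 9: row 7 has {1,3,5,6,7,8}; col 9 has {1,2,4,5,8}; box has {8} → only 9 remains.

9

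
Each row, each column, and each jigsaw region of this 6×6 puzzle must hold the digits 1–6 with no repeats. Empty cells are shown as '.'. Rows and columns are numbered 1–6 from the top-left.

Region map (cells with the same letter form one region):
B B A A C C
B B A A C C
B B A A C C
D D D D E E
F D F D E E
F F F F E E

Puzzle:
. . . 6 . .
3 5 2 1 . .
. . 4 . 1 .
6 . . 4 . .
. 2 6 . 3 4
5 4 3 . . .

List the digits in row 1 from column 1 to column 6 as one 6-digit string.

415623

r1c2 = 1: row 1 has {6}; col 2 has {2,4,5}; region has {3,5} → only 1 remains.
r1c3 = 5: row 1 has {1,6}; col 3 has {2,3,4,6}; region has {1,2,4,6} → only 5 remains.
r2c6 = 6 (sole candidate).
r3c1 = 2 (sole candidate).
r3c2 = 6 (sole candidate).
r3c4 = 3 (sole candidate).
r3c6 = 5 (sole candidate).
r4c2 = 3 (sole candidate).
r4c3 = 1 (sole candidate).
r4c6 = 2 (sole candidate).
r5c1 = 1 (sole candidate).
r5c4 = 5 (sole candidate).
r6c4 = 2 (sole candidate).
r6c5 = 6 (sole candidate).
r6c6 = 1 (sole candidate).
r1c1 = 4: row 1 has {1,5,6}; col 1 has {1,2,3,5,6}; region has {1,2,3,5,6} → only 4 remains.
r1c5 = 2: row 1 has {1,4,5,6}; col 5 has {1,3,6}; region has {1,5,6} → only 2 remains.
r1c6 = 3: row 1 has {1,2,4,5,6}; col 6 has {1,2,4,5,6}; region has {1,2,5,6} → only 3 remains.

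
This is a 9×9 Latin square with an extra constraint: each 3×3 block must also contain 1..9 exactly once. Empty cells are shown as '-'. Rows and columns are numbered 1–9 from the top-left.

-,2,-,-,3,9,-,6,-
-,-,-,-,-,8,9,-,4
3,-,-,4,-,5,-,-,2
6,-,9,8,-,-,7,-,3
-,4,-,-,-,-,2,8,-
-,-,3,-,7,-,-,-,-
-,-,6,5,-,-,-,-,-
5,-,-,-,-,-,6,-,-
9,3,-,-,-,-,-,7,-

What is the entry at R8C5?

4

R3C8 = 1 (sole candidate).
R3C5 = 6 (sole candidate).
R3C7 = 8 (sole candidate).
R1C7 = 5 (sole candidate).
R1C9 = 7 (sole candidate).
R2C8 = 3 (sole candidate).
R3C3 = 7 (sole candidate).
R1C4 = 1 (sole candidate).
R2C1 = 1 (sole candidate).
R2C3 = 5 (sole candidate).
R2C5 = 2 (sole candidate).
R3C2 = 9 (sole candidate).
R5C1 = 7 (sole candidate).
R5C3 = 1 (sole candidate).
R2C2 = 6 (sole candidate).
R2C4 = 7 (sole candidate).
R4C2 = 5 (sole candidate).
R4C8 = 4 (sole candidate).
R6C2 = 8 (sole candidate).
R6C7 = 1 (sole candidate).
R9C7 = 4 (sole candidate).
R4C5 = 1 (sole candidate).
R4C6 = 2 (sole candidate).
R6C1 = 2 (sole candidate).
R7C7 = 3 (sole candidate).
R9C5 = 8 (sole candidate).
R9C3 = 2 (sole candidate).
R9C4 = 6 (sole candidate).
R9C6 = 1 (sole candidate).
R9C9 = 5 (sole candidate).
R6C4 = 9 (sole candidate).
R6C8 = 5 (sole candidate).
R6C9 = 6 (sole candidate).
R5C4 = 3 (sole candidate).
R5C5 = 5 (sole candidate).
R5C6 = 6 (sole candidate).
R5C9 = 9 (sole candidate).
R6C6 = 4 (sole candidate).
R7C6 = 7 (sole candidate).
R8C4 = 2 (sole candidate).
R8C6 = 3 (sole candidate).
R8C8 = 9 (sole candidate).
R7C2 = 1 (sole candidate).
R7C8 = 2 (sole candidate).
R7C9 = 8 (sole candidate).
R8C2 = 7 (sole candidate).
R8C5 = 4: row 8 has {2,3,5,6,7,9}; col 5 has {1,2,3,5,6,7,8}; box has {1,2,3,5,6,7,8} → only 4 remains.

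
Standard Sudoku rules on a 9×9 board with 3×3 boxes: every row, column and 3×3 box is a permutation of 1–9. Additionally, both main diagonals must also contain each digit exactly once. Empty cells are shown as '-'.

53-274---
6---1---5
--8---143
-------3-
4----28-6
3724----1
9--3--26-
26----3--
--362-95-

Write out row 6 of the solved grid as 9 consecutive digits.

row 1, column 7 = 6: row 1 has {2,3,4,5,7}; col 7 has {1,2,3,8,9}; box has {1,3,4,5} → only 6 remains.
row 2, column 7 = 7: row 2 has {1,5,6}; col 7 has {1,2,3,6,8,9}; box has {1,3,4,5,6} → only 7 remains.
row 3, column 1 = 7: row 3 has {1,3,4,8}; col 1 has {2,3,4,5,6,9}; box has {3,5,6,8} → only 7 remains.
row 6, column 7 = 5: row 6 has {1,2,3,4,7}; col 7 has {1,2,3,6,7,8,9}; box has {1,3,6,8} → only 5 remains.
row 6, column 8 = 9: row 6 has {1,2,3,4,5,7}; col 8 has {3,4,5,6}; box has {1,3,5,6,8} → only 9 remains.
row 9, column 1 = 8: row 9 has {2,3,5,6,9}; col 1 has {2,3,4,5,6,7,9}; box has {2,3,6,9}; anti-diagonal has {1,4,6} → only 8 remains.
row 1, column 8 = 8: row 1 has {2,3,4,5,6,7}; col 8 has {3,4,5,6,9}; box has {1,3,4,5,6,7} → only 8 remains.
row 1, column 9 = 9: row 1 has {2,3,4,5,6,7,8}; col 9 has {1,3,5,6}; box has {1,3,4,5,6,7,8}; anti-diagonal has {1,4,6,8} → only 9 remains.
row 2, column 8 = 2: row 2 has {1,5,6,7}; col 8 has {3,4,5,6,8,9}; box has {1,3,4,5,6,7,8,9}; anti-diagonal has {1,4,6,8,9} → only 2 remains.
row 4, column 1 = 1: row 4 has {3}; col 1 has {2,3,4,5,6,7,8,9}; box has {2,3,4,7} → only 1 remains.
row 4, column 7 = 4: row 4 has {1,3}; col 7 has {1,2,3,5,6,7,8,9}; box has {1,3,5,6,8,9} → only 4 remains.
row 5, column 5 = 3: row 5 has {2,4,6,8}; col 5 has {1,2,7}; box has {2,4}; main diagonal has {2,5,8}; anti-diagonal has {1,2,4,6,8,9} → only 3 remains.
row 5, column 8 = 7: row 5 has {2,3,4,6,8}; col 8 has {2,3,4,5,6,8,9}; box has {1,3,4,5,6,8,9} → only 7 remains.
row 6, column 6 = 6: row 6 has {1,2,3,4,5,7,9}; col 6 has {2,4}; box has {2,3,4}; main diagonal has {2,3,5,8} → only 6 remains.
row 8, column 8 = 1: row 8 has {2,3,6}; col 8 has {2,3,4,5,6,7,8,9}; box has {2,3,5,6,9}; main diagonal has {2,3,5,6,8} → only 1 remains.
row 1, column 3 = 1: row 1 has {2,3,4,5,6,7,8,9}; col 3 has {2,3,8}; box has {3,5,6,7,8} → only 1 remains.
row 4, column 9 = 2: row 4 has {1,3,4}; col 9 has {1,3,5,6,9}; box has {1,3,4,5,6,7,8,9} → only 2 remains.
row 6, column 5 = 8: row 6 has {1,2,3,4,5,6,7,9}; col 5 has {1,2,3,7}; box has {2,3,4,6} → only 8 remains.

372486591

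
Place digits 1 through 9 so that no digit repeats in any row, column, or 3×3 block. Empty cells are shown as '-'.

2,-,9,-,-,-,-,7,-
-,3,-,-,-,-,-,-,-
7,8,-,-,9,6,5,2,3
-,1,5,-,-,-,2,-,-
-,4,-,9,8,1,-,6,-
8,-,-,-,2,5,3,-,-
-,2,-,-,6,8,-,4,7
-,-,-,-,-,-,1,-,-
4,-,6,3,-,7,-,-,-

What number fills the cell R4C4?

6

R5C1 = 3 (sole candidate).
R5C7 = 7 (sole candidate).
R5C9 = 5 (sole candidate).
R6C3 = 7 (sole candidate).
R7C7 = 9 (sole candidate).
R9C7 = 8 (sole candidate).
R9C8 = 5 (sole candidate).
R9C9 = 2 (sole candidate).
R5C3 = 2 (sole candidate).
R8C8 = 3 (sole candidate).
R8C9 = 6 (sole candidate).
R9C2 = 9 (sole candidate).
R9C5 = 1 (sole candidate).
R6C2 = 6 (sole candidate).
R6C4 = 4 (sole candidate).
R7C4 = 5 (sole candidate).
R8C1 = 5 (sole candidate).
R8C2 = 7 (sole candidate).
R8C3 = 8 (sole candidate).
R8C4 = 2 (sole candidate).
R8C5 = 4 (sole candidate).
R8C6 = 9 (sole candidate).
R1C2 = 5 (sole candidate).
R1C5 = 3 (sole candidate).
R1C6 = 4 (sole candidate).
R1C7 = 6 (sole candidate).
R2C6 = 2 (sole candidate).
R2C7 = 4 (sole candidate).
R3C4 = 1 (sole candidate).
R4C1 = 9 (sole candidate).
R4C5 = 7 (sole candidate).
R4C6 = 3 (sole candidate).
R4C8 = 8 (sole candidate).
R4C9 = 4 (sole candidate).
R7C1 = 1 (sole candidate).
R7C3 = 3 (sole candidate).
R1C4 = 8 (sole candidate).
R1C9 = 1 (sole candidate).
R2C1 = 6 (sole candidate).
R2C3 = 1 (sole candidate).
R2C4 = 7 (sole candidate).
R2C5 = 5 (sole candidate).
R2C8 = 9 (sole candidate).
R2C9 = 8 (sole candidate).
R3C3 = 4 (sole candidate).
R4C4 = 6: row 4 has {1,2,3,4,5,7,8,9}; col 4 has {1,2,3,4,5,7,8,9}; box has {1,2,3,4,5,7,8,9} → only 6 remains.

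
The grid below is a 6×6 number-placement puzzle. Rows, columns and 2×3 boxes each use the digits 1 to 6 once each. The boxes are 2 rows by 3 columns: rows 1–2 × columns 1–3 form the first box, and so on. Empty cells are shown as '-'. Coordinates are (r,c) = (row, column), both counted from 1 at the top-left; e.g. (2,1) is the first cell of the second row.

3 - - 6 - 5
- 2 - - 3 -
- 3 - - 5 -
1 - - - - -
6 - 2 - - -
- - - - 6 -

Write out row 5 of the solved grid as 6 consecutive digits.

652314

(1,5) = 2: in row 1, 2 can only go here (every other open cell in that row sees a 2).
(4,5) = 4: row 4 has {1}; col 5 has {2,3,5,6}; box has {5} → only 4 remains.
(5,5) = 1: row 5 has {2,6}; col 5 has {2,3,4,5,6}; box has {6} → only 1 remains.
(2,3) = 6: in row 2, 6 can only go here (every other open cell in that row sees a 6).
(3,3) = 4: row 3 has {3,5}; col 3 has {2,6}; box has {1,3} → only 4 remains.
(4,3) = 5: row 4 has {1,4}; col 3 has {2,4,6}; box has {1,3,4} → only 5 remains.
(1,3) = 1: row 1 has {2,3,5,6}; col 3 has {2,4,5,6}; box has {2,3,6} → only 1 remains.
(3,1) = 2: row 3 has {3,4,5}; col 1 has {1,3,6}; box has {1,3,4,5} → only 2 remains.
(3,4) = 1: row 3 has {2,3,4,5}; col 4 has {6}; box has {4,5} → only 1 remains.
(3,6) = 6: row 3 has {1,2,3,4,5}; col 6 has {5}; box has {1,4,5} → only 6 remains.
(4,2) = 6: row 4 has {1,4,5}; col 2 has {2,3}; box has {1,2,3,4,5} → only 6 remains.
(6,3) = 3: row 6 has {6}; col 3 has {1,2,4,5,6}; box has {2,6} → only 3 remains.
(1,2) = 4: row 1 has {1,2,3,5,6}; col 2 has {2,3,6}; box has {1,2,3,6} → only 4 remains.
(2,1) = 5: row 2 has {2,3,6}; col 1 has {1,2,3,6}; box has {1,2,3,4,6} → only 5 remains.
(2,4) = 4: row 2 has {2,3,5,6}; col 4 has {1,6}; box has {2,3,5,6} → only 4 remains.
(2,6) = 1: row 2 has {2,3,4,5,6}; col 6 has {5,6}; box has {2,3,4,5,6} → only 1 remains.
(5,2) = 5: row 5 has {1,2,6}; col 2 has {2,3,4,6}; box has {2,3,6} → only 5 remains.
(5,4) = 3: row 5 has {1,2,5,6}; col 4 has {1,4,6}; box has {1,6} → only 3 remains.
(5,6) = 4: row 5 has {1,2,3,5,6}; col 6 has {1,5,6}; box has {1,3,6} → only 4 remains.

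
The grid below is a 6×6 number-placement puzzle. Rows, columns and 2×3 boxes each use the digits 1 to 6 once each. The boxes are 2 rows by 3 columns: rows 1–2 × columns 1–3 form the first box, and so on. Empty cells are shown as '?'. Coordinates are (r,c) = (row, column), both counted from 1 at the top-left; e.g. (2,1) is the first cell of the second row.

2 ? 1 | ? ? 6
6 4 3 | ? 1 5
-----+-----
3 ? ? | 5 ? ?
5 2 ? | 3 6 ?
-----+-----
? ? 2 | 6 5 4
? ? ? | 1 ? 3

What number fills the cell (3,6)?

2

(1,2) = 5: row 1 has {1,2,6}; col 2 has {2,4}; box has {1,2,3,4,6} → only 5 remains.
(1,4) = 4: row 1 has {1,2,5,6}; col 4 has {1,3,5,6}; box has {1,5,6} → only 4 remains.
(1,5) = 3: row 1 has {1,2,4,5,6}; col 5 has {1,5,6}; box has {1,4,5,6} → only 3 remains.
(2,4) = 2: row 2 has {1,3,4,5,6}; col 4 has {1,3,4,5,6}; box has {1,3,4,5,6} → only 2 remains.
(4,3) = 4: row 4 has {2,3,5,6}; col 3 has {1,2,3}; box has {2,3,5} → only 4 remains.
(4,6) = 1: row 4 has {2,3,4,5,6}; col 6 has {3,4,5,6}; box has {3,5,6} → only 1 remains.
(5,1) = 1: row 5 has {2,4,5,6}; col 1 has {2,3,5,6}; box has {2} → only 1 remains.
(5,2) = 3: row 5 has {1,2,4,5,6}; col 2 has {2,4,5}; box has {1,2} → only 3 remains.
(6,1) = 4: row 6 has {1,3}; col 1 has {1,2,3,5,6}; box has {1,2,3} → only 4 remains.
(6,2) = 6: row 6 has {1,3,4}; col 2 has {2,3,4,5}; box has {1,2,3,4} → only 6 remains.
(6,3) = 5: row 6 has {1,3,4,6}; col 3 has {1,2,3,4}; box has {1,2,3,4,6} → only 5 remains.
(6,5) = 2: row 6 has {1,3,4,5,6}; col 5 has {1,3,5,6}; box has {1,3,4,5,6} → only 2 remains.
(3,2) = 1: row 3 has {3,5}; col 2 has {2,3,4,5,6}; box has {2,3,4,5} → only 1 remains.
(3,3) = 6: row 3 has {1,3,5}; col 3 has {1,2,3,4,5}; box has {1,2,3,4,5} → only 6 remains.
(3,5) = 4: row 3 has {1,3,5,6}; col 5 has {1,2,3,5,6}; box has {1,3,5,6} → only 4 remains.
(3,6) = 2: row 3 has {1,3,4,5,6}; col 6 has {1,3,4,5,6}; box has {1,3,4,5,6} → only 2 remains.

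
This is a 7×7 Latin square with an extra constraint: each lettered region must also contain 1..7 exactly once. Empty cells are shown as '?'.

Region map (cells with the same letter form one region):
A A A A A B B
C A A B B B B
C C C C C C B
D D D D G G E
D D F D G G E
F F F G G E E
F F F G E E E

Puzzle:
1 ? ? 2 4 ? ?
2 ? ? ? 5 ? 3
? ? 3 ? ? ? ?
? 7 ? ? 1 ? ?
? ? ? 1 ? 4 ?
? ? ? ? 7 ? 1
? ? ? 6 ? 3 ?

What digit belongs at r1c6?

7

r2c2 = 6 (sole candidate).
r2c3 = 7 (sole candidate).
r2c4 = 4 (sole candidate).
r2c6 = 1 (sole candidate).
r3c5 = 6 (sole candidate).
r7c5 = 2 (sole candidate).
r1c3 = 5 (sole candidate).
r5c5 = 3 (sole candidate).
r6c4 = 5 (sole candidate).
r6c6 = 6 (sole candidate).
r1c2 = 3 (sole candidate).
r1c6 = 7: row 1 has {1,2,3,4,5}; col 6 has {1,3,4,6}; region has {1,3,4,5} → only 7 remains.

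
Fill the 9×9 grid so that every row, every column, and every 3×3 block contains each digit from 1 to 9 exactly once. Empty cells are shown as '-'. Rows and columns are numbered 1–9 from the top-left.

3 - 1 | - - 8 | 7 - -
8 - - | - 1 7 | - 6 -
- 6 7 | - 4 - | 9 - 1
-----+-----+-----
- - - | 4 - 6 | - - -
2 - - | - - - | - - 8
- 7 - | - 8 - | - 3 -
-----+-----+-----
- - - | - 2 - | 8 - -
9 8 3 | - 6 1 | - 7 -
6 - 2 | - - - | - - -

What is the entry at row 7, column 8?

1

row 3, column 1 = 5: row 3 has {1,4,6,7,9}; col 1 has {2,3,6,8,9}; box has {1,3,6,7,8} → only 5 remains.
row 4, column 1 = 1: row 4 has {4,6}; col 1 has {2,3,5,6,8,9}; box has {2,7} → only 1 remains.
row 6, column 1 = 4: row 6 has {3,7,8}; col 1 has {1,2,3,5,6,8,9}; box has {1,2,7} → only 4 remains.
row 7, column 1 = 7: row 7 has {2,8}; col 1 has {1,2,3,4,5,6,8,9}; box has {2,3,6,8,9} → only 7 remains.
row 8, column 4 = 5: row 8 has {1,3,6,7,8,9}; col 4 has {4}; box has {1,2,6} → only 5 remains.
row 1, column 4 = 6: in row 1, 6 can only go here (every other open cell in that row sees a 6).
row 3, column 8 = 8: in row 3, 8 can only go here (every other open cell in that row sees an 8).
row 4, column 3 = 8: in row 4, 8 can only go here (every other open cell in that row sees an 8).
row 7, column 9 = 6: in row 7, 6 can only go here (every other open cell in that row sees a 6).
row 9, column 4 = 8: in row 9, 8 can only go here (every other open cell in that row sees an 8).
row 9, column 5 = 7: in row 9, 7 can only go here (every other open cell in that row sees a 7).
row 4, column 9 = 7: in row 4, 7 can only go here (every other open cell in that row sees a 7).
row 5, column 4 = 7: in row 5, 7 can only go here (every other open cell in that row sees a 7).
row 6, column 4 = 1: in column 4, 1 can only go here (every other open cell in that column sees a 1).
row 1, column 5 = 5: in box 2, 5 can only go here (every other open cell in that box sees a 5).
row 1, column 2 = 9: in row 1, 9 can only go here (every other open cell in that row sees a 9).
row 2, column 3 = 4: row 2 has {1,6,7,8}; col 3 has {1,2,3,7,8}; box has {1,3,5,6,7,8,9} → only 4 remains.
row 7, column 3 = 5: row 7 has {2,6,7,8}; col 3 has {1,2,3,4,7,8}; box has {2,3,6,7,8,9} → only 5 remains.
row 2, column 2 = 2: row 2 has {1,4,6,7,8}; col 2 has {6,7,8,9}; box has {1,3,4,5,6,7,8,9} → only 2 remains.
row 2, column 4 = 9: in row 2, 9 can only go here (every other open cell in that row sees a 9).
row 7, column 4 = 3: row 7 has {2,5,6,7,8}; col 4 has {1,4,5,6,7,8,9}; box has {1,2,5,6,7,8} → only 3 remains.
row 3, column 4 = 2: row 3 has {1,4,5,6,7,8,9}; col 4 has {1,3,4,5,6,7,8,9}; box has {1,4,5,6,7,8,9} → only 2 remains.
row 3, column 6 = 3: row 3 has {1,2,4,5,6,7,8,9}; col 6 has {1,6,7,8}; box has {1,2,4,5,6,7,8,9} → only 3 remains.
row 6, column 6 = 2: in column 6, 2 can only go here (every other open cell in that column sees a 2).
row 5, column 6 = 5: in column 6, 5 can only go here (every other open cell in that column sees a 5).
row 5, column 2 = 3: row 5 has {2,5,7,8}; col 2 has {2,6,7,8,9}; box has {1,2,4,7,8} → only 3 remains.
row 5, column 5 = 9: row 5 has {2,3,5,7,8}; col 5 has {1,2,4,5,6,7,8}; box has {1,2,4,5,6,7,8} → only 9 remains.
row 4, column 2 = 5: row 4 has {1,4,6,7,8}; col 2 has {2,3,6,7,8,9}; box has {1,2,3,4,7,8} → only 5 remains.
row 4, column 5 = 3: row 4 has {1,4,5,6,7,8}; col 5 has {1,2,4,5,6,7,8,9}; box has {1,2,4,5,6,7,8,9} → only 3 remains.
row 4, column 7 = 2: row 4 has {1,3,4,5,6,7,8}; col 7 has {7,8,9}; box has {3,7,8} → only 2 remains.
row 4, column 8 = 9: row 4 has {1,2,3,4,5,6,7,8}; col 8 has {3,6,7,8}; box has {2,3,7,8} → only 9 remains.
row 5, column 3 = 6: row 5 has {2,3,5,7,8,9}; col 3 has {1,2,3,4,5,7,8}; box has {1,2,3,4,5,7,8} → only 6 remains.
row 6, column 3 = 9: row 6 has {1,2,3,4,7,8}; col 3 has {1,2,3,4,5,6,7,8}; box has {1,2,3,4,5,6,7,8} → only 9 remains.
row 6, column 9 = 5: row 6 has {1,2,3,4,7,8,9}; col 9 has {1,6,7,8}; box has {2,3,7,8,9} → only 5 remains.
row 8, column 7 = 4: row 8 has {1,3,5,6,7,8,9}; col 7 has {2,7,8,9}; box has {6,7,8} → only 4 remains.
row 8, column 9 = 2: row 8 has {1,3,4,5,6,7,8,9}; col 9 has {1,5,6,7,8}; box has {4,6,7,8} → only 2 remains.
row 1, column 9 = 4: row 1 has {1,3,5,6,7,8,9}; col 9 has {1,2,5,6,7,8}; box has {1,6,7,8,9} → only 4 remains.
row 2, column 9 = 3: row 2 has {1,2,4,6,7,8,9}; col 9 has {1,2,4,5,6,7,8}; box has {1,4,6,7,8,9} → only 3 remains.
row 5, column 7 = 1: row 5 has {2,3,5,6,7,8,9}; col 7 has {2,4,7,8,9}; box has {2,3,5,7,8,9} → only 1 remains.
row 5, column 8 = 4: row 5 has {1,2,3,5,6,7,8,9}; col 8 has {3,6,7,8,9}; box has {1,2,3,5,7,8,9} → only 4 remains.
row 6, column 7 = 6: row 6 has {1,2,3,4,5,7,8,9}; col 7 has {1,2,4,7,8,9}; box has {1,2,3,4,5,7,8,9} → only 6 remains.
row 7, column 8 = 1: row 7 has {2,3,5,6,7,8}; col 8 has {3,4,6,7,8,9}; box has {2,4,6,7,8} → only 1 remains.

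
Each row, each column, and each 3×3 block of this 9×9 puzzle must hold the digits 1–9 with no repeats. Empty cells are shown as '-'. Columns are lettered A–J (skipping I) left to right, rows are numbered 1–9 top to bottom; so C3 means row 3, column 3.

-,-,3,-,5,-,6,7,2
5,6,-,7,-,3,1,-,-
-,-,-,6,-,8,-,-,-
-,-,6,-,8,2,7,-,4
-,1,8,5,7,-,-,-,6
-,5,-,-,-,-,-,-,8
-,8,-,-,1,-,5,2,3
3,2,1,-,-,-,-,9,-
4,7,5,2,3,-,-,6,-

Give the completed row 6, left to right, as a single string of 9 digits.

J2 = 9 (sole candidate).
J3 = 5 (sole candidate).
A4 = 9 (sole candidate).
B4 = 3 (sole candidate).
D4 = 1 (sole candidate).
H4 = 5 (sole candidate).
A5 = 2 (sole candidate).
H5 = 3 (sole candidate).
A6 = 7: row 6 has {5,8}; col 1 has {2,3,4,5,9}; box has {1,2,3,5,6,8,9} → only 7 remains.
C6 = 4: row 6 has {5,7,8}; col 3 has {1,3,5,6,8}; box has {1,2,3,5,6,7,8,9} → only 4 remains.
H6 = 1: row 6 has {4,5,7,8}; col 8 has {2,3,5,6,7,9}; box has {3,4,5,6,7,8} → only 1 remains.
A7 = 6 (sole candidate).
C7 = 9 (sole candidate).
D7 = 4 (sole candidate).
F7 = 7 (sole candidate).
D8 = 8 (sole candidate).
E8 = 6 (sole candidate).
F8 = 5 (sole candidate).
G8 = 4 (sole candidate).
J8 = 7 (sole candidate).
F9 = 9 (sole candidate).
G9 = 8 (sole candidate).
J9 = 1 (sole candidate).
D1 = 9 (sole candidate).
C2 = 2 (sole candidate).
E2 = 4 (sole candidate).
H2 = 8 (sole candidate).
A3 = 1 (sole candidate).
C3 = 7 (sole candidate).
E3 = 2 (sole candidate).
G3 = 3 (sole candidate).
H3 = 4 (sole candidate).
F5 = 4 (sole candidate).
G5 = 9 (sole candidate).
D6 = 3: row 6 has {1,4,5,7,8}; col 4 has {1,2,4,5,6,7,8,9}; box has {1,2,4,5,7,8} → only 3 remains.
E6 = 9: row 6 has {1,3,4,5,7,8}; col 5 has {1,2,3,4,5,6,7,8}; box has {1,2,3,4,5,7,8} → only 9 remains.
F6 = 6: row 6 has {1,3,4,5,7,8,9}; col 6 has {2,3,4,5,7,8,9}; box has {1,2,3,4,5,7,8,9} → only 6 remains.
G6 = 2: row 6 has {1,3,4,5,6,7,8,9}; col 7 has {1,3,4,5,6,7,8,9}; box has {1,3,4,5,6,7,8,9} → only 2 remains.

754396218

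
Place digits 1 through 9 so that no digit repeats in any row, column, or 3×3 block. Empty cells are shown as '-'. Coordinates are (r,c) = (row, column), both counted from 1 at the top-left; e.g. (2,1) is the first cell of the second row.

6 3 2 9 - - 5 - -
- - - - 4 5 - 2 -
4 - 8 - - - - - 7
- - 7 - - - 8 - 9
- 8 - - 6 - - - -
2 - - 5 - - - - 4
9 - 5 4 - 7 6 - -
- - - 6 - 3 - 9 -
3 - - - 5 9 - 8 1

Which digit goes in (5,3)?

(1,9) = 8 (sole candidate).
(7,8) = 3 (sole candidate).
(7,9) = 2 (sole candidate).
(8,9) = 5 (sole candidate).
(9,4) = 2 (sole candidate).
(1,6) = 1 (sole candidate).
(1,8) = 4 (sole candidate).
(3,4) = 3 (sole candidate).
(3,5) = 2 (sole candidate).
(3,6) = 6 (sole candidate).
(3,8) = 1 (sole candidate).
(4,4) = 1 (sole candidate).
(4,5) = 3 (sole candidate).
(5,4) = 7 (sole candidate).
(5,8) = 5 (sole candidate).
(5,9) = 3 (sole candidate).
(6,6) = 8 (sole candidate).
(7,2) = 1 (sole candidate).
(7,5) = 8 (sole candidate).
(8,3) = 4 (sole candidate).
(8,5) = 1 (sole candidate).
(8,7) = 7 (sole candidate).
(9,3) = 6 (sole candidate).
(9,7) = 4 (sole candidate).
(1,5) = 7 (sole candidate).
(2,4) = 8 (sole candidate).
(2,9) = 6 (sole candidate).
(3,7) = 9 (sole candidate).
(4,1) = 5 (sole candidate).
(4,8) = 6 (sole candidate).
(5,1) = 1 (sole candidate).
(5,3) = 9: row 5 has {1,3,5,6,7,8}; col 3 has {2,4,5,6,7,8}; box has {1,2,5,7,8} → only 9 remains.

9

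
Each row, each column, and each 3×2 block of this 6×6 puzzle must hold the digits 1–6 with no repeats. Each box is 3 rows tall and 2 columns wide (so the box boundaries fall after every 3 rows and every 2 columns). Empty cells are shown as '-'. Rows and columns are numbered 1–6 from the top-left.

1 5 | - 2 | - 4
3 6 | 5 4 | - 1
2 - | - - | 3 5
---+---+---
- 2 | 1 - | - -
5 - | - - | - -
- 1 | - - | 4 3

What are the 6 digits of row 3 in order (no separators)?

246135

R1C5 = 6: row 1 has {1,2,4,5}; col 5 has {3,4}; box has {1,3,4,5} → only 6 remains.
R2C5 = 2: row 2 has {1,3,4,5,6}; col 5 has {3,4,6}; box has {1,3,4,5,6} → only 2 remains.
R3C2 = 4: row 3 has {2,3,5}; col 2 has {1,2,5,6}; box has {1,2,3,5,6} → only 4 remains.
R3C3 = 6: row 3 has {2,3,4,5}; col 3 has {1,5}; box has {2,4,5} → only 6 remains.
R3C4 = 1: row 3 has {2,3,4,5,6}; col 4 has {2,4}; box has {2,4,5,6} → only 1 remains.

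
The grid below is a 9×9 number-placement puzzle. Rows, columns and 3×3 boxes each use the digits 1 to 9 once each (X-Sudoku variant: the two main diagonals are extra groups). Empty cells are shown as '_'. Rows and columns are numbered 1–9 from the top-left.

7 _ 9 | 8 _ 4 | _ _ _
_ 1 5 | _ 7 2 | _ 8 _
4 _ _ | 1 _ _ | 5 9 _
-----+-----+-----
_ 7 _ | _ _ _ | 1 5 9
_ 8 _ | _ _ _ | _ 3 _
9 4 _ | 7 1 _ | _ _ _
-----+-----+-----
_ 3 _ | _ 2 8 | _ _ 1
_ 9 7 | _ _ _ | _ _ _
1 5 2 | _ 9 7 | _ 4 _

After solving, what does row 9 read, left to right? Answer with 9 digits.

152697843

R7C1 = 6 (sole candidate).
R7C3 = 4 (sole candidate).
R7C4 = 5 (sole candidate).
R7C7 = 9 (sole candidate).
R7C8 = 7 (sole candidate).
R8C1 = 8 (sole candidate).
R2C1 = 3 (sole candidate).
R4C1 = 2 (sole candidate).
R5C1 = 5 (sole candidate).
R5C5 = 6 (sole candidate).
R5C6 = 9 (sole candidate).
R8C8 = 2 (sole candidate).
R3C3 = 8 (sole candidate).
R3C5 = 3 (sole candidate).
R3C6 = 6 (sole candidate).
R4C6 = 3 (sole candidate).
R5C3 = 1 (sole candidate).
R6C6 = 5 (sole candidate).
R6C8 = 6 (sole candidate).
R8C5 = 4 (sole candidate).
R8C6 = 1 (sole candidate).
R9C9 = 3: row 9 has {1,2,4,5,7,9}; col 9 has {1,9}; box has {1,2,4,7,9}; main diagonal has {1,2,5,6,7,8,9} → only 3 remains.
R1C5 = 5 (sole candidate).
R1C8 = 1 (sole candidate).
R1C9 = 2 (sole candidate).
R2C4 = 9 (sole candidate).
R3C2 = 2 (sole candidate).
R3C9 = 7 (sole candidate).
R4C3 = 6 (sole candidate).
R4C4 = 4 (sole candidate).
R4C5 = 8 (sole candidate).
R5C4 = 2 (sole candidate).
R5C9 = 4 (sole candidate).
R6C3 = 3 (sole candidate).
R6C9 = 8 (sole candidate).
R8C7 = 6 (sole candidate).
R8C9 = 5 (sole candidate).
R9C4 = 6: row 9 has {1,2,3,4,5,7,9}; col 4 has {1,2,4,5,7,8,9}; box has {1,2,4,5,7,8,9} → only 6 remains.
R9C7 = 8: row 9 has {1,2,3,4,5,6,7,9}; col 7 has {1,5,6,9}; box has {1,2,3,4,5,6,7,9} → only 8 remains.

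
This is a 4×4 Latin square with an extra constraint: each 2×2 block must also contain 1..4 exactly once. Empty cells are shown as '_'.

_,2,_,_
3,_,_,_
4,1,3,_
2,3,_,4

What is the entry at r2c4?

r1c1 = 1: row 1 has {2}; col 1 has {2,3,4}; box has {2,3} → only 1 remains.
r1c3 = 4: row 1 has {1,2}; col 3 has {3}; box has {} → only 4 remains.
r1c4 = 3: row 1 has {1,2,4}; col 4 has {4}; box has {4} → only 3 remains.
r2c2 = 4: row 2 has {3}; col 2 has {1,2,3}; box has {1,2,3} → only 4 remains.
r3c4 = 2: row 3 has {1,3,4}; col 4 has {3,4}; box has {3,4} → only 2 remains.
r4c3 = 1: row 4 has {2,3,4}; col 3 has {3,4}; box has {2,3,4} → only 1 remains.
r2c3 = 2: row 2 has {3,4}; col 3 has {1,3,4}; box has {3,4} → only 2 remains.
r2c4 = 1: row 2 has {2,3,4}; col 4 has {2,3,4}; box has {2,3,4} → only 1 remains.

1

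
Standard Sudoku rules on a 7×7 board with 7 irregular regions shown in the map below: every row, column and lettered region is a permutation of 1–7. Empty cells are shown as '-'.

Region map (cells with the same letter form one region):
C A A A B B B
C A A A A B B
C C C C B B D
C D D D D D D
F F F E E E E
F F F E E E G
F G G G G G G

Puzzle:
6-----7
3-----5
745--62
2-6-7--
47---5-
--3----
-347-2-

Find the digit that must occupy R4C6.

3

R3C4 = 1 (sole candidate).
R3C5 = 3 (sole candidate).
R1C4 = 3 (hidden single in row 1).
R1C2 = 5 (hidden single in row 1).
R4C2 = 1 (sole candidate).
R2C3 = 7 (hidden single in row 2).
R4C4 = 5 (hidden single in row 4).
R5C7 = 3 (hidden single in row 5).
R4C7 = 4 (sole candidate).
R4C6 = 3: row 4 has {1,2,4,5,6,7}; col 6 has {2,5,6}; region has {1,2,4,5,6,7} → only 3 remains.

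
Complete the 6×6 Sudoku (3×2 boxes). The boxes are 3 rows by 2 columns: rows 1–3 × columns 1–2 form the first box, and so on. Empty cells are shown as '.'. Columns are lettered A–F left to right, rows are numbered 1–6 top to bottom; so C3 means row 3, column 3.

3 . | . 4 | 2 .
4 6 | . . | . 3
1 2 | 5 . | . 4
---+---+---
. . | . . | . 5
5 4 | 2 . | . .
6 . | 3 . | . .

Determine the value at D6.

B1 = 5: row 1 has {2,3,4}; col 2 has {2,4,6}; box has {1,2,3,4,6} → only 5 remains.
C2 = 1: row 2 has {3,4,6}; col 3 has {2,3,5}; box has {4,5} → only 1 remains.
D2 = 2: row 2 has {1,3,4,6}; col 4 has {4}; box has {1,4,5} → only 2 remains.
E2 = 5: row 2 has {1,2,3,4,6}; col 5 has {2}; box has {2,3,4} → only 5 remains.
E3 = 6: row 3 has {1,2,4,5}; col 5 has {2,5}; box has {2,3,4,5} → only 6 remains.
A4 = 2: row 4 has {5}; col 1 has {1,3,4,5,6}; box has {4,5,6} → only 2 remains.
B6 = 1: row 6 has {3,6}; col 2 has {2,4,5,6}; box has {2,4,5,6} → only 1 remains.
D6 = 5: row 6 has {1,3,6}; col 4 has {2,4}; box has {2,3} → only 5 remains.

5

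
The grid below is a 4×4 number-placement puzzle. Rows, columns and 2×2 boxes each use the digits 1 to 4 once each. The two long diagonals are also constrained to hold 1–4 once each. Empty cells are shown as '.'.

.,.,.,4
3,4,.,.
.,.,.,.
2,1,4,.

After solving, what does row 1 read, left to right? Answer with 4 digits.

row 1, column 1 = 1: row 1 has {4}; col 1 has {2,3}; box has {3,4}; main diagonal has {4} → only 1 remains.
row 1, column 2 = 2: row 1 has {1,4}; col 2 has {1,4}; box has {1,3,4} → only 2 remains.
row 1, column 3 = 3: row 1 has {1,2,4}; col 3 has {4}; box has {4} → only 3 remains.

1234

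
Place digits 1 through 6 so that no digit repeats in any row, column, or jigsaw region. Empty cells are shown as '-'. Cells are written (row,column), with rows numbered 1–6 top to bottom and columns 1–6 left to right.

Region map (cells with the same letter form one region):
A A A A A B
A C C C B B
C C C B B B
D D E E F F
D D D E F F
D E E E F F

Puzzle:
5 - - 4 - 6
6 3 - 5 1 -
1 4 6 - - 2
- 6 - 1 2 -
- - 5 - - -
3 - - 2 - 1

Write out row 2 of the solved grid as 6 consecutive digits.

632514

(1,5) = 3: row 1 has {4,5,6}; col 5 has {1,2}; region has {4,5,6} → only 3 remains.
(2,3) = 2: row 2 has {1,3,5,6}; col 3 has {5,6}; region has {1,3,4,5,6} → only 2 remains.
(2,6) = 4: row 2 has {1,2,3,5,6}; col 6 has {1,2,6}; region has {1,2,6} → only 4 remains.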